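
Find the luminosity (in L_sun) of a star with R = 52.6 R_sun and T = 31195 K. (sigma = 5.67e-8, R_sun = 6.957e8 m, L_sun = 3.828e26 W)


R = 52.6 * 6.957e8 m = 3.659382e+10 m. L = 4*pi*R^2*sigma*T^4 = 4*pi*(3.659382e+10)^2 * 5.67e-8 * 31195^4 = 9.035420683e+32 W. L/L_sun = 9.035420683e+32 / 3.828e26 = 2.360e+06

2.360e+06 L_sun


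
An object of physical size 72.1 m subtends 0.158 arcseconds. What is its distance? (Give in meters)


D = size / theta_rad, theta_rad = 0.158 * pi/(180*3600) = 7.660e-07, D = 9.412e+07

9.412e+07 m


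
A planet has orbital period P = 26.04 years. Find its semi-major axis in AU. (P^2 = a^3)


a = P^(2/3) = 26.04^(2/3) = 8.7854

8.7854 AU


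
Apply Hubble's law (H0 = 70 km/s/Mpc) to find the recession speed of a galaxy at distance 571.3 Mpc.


v = H0 * d = 70 * 571.3 = 39991.0

39991.0 km/s


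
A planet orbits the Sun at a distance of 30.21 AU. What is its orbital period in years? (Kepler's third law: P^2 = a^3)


P = a^(3/2) = 30.21^1.5 = 166.0451

166.0451 years


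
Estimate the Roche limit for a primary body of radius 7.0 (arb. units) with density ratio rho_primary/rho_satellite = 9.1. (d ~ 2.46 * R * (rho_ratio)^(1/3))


d_Roche = 2.46 * 7.0 * 9.1^(1/3) = 35.9512

35.9512


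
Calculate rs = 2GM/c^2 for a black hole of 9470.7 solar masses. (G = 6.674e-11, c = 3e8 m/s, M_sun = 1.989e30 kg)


M = 9470.7 * 1.989e30 kg = 1.88372223e+34 kg. rs = 2GM/c^2 = 2 * 6.674e-11 * 1.88372223e+34 / (3e8)^2 = 2.794e+07

2.794e+07 m


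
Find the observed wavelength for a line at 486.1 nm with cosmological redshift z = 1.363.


lam_obs = lam_emit * (1 + z) = 486.1 * (1 + 1.363) = 1148.6543

1148.6543 nm


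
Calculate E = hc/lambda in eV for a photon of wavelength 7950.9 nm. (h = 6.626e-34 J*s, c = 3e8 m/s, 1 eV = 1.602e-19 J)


E = hc/lambda = 6.626e-34 * 3e8 / 7.951e-06 = 2.500e-20 J = 0.1561 eV

0.1561 eV


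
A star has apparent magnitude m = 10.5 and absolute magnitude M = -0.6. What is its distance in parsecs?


d = 10^((m - M + 5)/5) = 10^((10.5 - -0.6 + 5)/5) = 1659.5869

1659.5869 pc


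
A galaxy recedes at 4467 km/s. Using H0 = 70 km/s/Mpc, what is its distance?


d = v / H0 = 4467 / 70 = 63.8143

63.8143 Mpc


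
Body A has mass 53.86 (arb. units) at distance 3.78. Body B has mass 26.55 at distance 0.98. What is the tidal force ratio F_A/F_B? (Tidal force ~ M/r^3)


Ratio = (M1/r1^3) / (M2/r2^3) = (53.86/3.78^3) / (26.55/0.98^3) = 0.0354

0.0354


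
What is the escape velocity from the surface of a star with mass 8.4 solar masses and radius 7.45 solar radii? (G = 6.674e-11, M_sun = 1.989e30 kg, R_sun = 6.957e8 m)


M = 8.4 * 1.989e30 kg = 1.67076e+31 kg; R = 7.45 * 6.957e8 m = 5.182965e+09 m. v_esc = sqrt(2GM/R) = sqrt(2 * 6.674e-11 * 1.67076e+31 / 5.182965e+09) = 655957.9433

655957.9433 m/s


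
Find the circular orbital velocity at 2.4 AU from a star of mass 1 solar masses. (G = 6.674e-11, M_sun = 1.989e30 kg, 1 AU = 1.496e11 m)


v = sqrt(GM/r) = sqrt(6.674e-11 * 1.989e+30 / 3.590e+11) = 19228.2197

19228.2197 m/s


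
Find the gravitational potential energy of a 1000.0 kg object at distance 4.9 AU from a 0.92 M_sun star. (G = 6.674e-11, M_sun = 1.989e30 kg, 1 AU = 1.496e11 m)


M = 0.92 * 1.989e30 kg = 1.82988e+30 kg; r = 4.9 AU * 1.496e11 m/AU = 7.3304e+11 m. U = -GM*m/r = -(6.674e-11 * 1.82988e+30 * 1000.0) / 7.3304e+11 = -1.666e+11

-1.666e+11 J


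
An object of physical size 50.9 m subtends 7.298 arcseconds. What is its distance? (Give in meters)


D = size / theta_rad, theta_rad = 7.298 * pi/(180*3600) = 3.538e-05, D = 1.439e+06

1.439e+06 m


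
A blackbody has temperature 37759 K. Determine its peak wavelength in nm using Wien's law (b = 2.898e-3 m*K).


lam_max = b / T = 2.898e-3 / 37759 = 7.675e-08 m = 76.7499 nm

76.7499 nm


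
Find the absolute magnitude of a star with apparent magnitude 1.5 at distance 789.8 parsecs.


M = m - 5*log10(d) + 5 = 1.5 - 5*log10(789.8) + 5 = -7.9876

-7.9876


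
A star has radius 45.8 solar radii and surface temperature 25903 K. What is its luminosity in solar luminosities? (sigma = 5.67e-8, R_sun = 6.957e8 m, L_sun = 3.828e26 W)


R = 45.8 * 6.957e8 m = 3.186306e+10 m. L = 4*pi*R^2*sigma*T^4 = 4*pi*(3.186306e+10)^2 * 5.67e-8 * 25903^4 = 3.256627965e+32 W. L/L_sun = 3.256627965e+32 / 3.828e26 = 850738.7577

850738.7577 L_sun


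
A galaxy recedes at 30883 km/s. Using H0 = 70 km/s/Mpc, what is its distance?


d = v / H0 = 30883 / 70 = 441.1857

441.1857 Mpc


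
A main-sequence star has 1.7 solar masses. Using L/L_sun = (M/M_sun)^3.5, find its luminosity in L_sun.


L/L_sun = (M/M_sun)^3.5 = 1.7^3.5 = 6.4058

6.4058 L_sun


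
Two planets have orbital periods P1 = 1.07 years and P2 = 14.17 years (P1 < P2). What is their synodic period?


1/P_syn = |1/P1 - 1/P2| = |1/1.07 - 1/14.17| => P_syn = 1.1574

1.1574 years


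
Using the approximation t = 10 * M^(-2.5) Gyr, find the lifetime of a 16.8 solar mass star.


t = 10 * M^(-2.5) = 10 * 16.8^(-2.5) = 0.0086

0.0086 Gyr


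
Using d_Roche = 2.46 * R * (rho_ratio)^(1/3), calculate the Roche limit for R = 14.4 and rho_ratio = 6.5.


d_Roche = 2.46 * 14.4 * 6.5^(1/3) = 66.1102

66.1102


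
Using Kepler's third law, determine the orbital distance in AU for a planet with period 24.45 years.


a = P^(2/3) = 24.45^(2/3) = 8.424

8.424 AU


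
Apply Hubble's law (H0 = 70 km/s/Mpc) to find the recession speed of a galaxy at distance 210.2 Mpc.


v = H0 * d = 70 * 210.2 = 14714.0

14714.0 km/s


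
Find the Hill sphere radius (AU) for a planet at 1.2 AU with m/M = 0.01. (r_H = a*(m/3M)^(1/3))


r_H = a * (m/3M)^(1/3) = 1.2 * (0.01/3)^(1/3) = 0.1793

0.1793 AU


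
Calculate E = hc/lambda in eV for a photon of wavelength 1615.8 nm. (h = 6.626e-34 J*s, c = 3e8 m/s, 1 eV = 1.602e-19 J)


E = hc/lambda = 6.626e-34 * 3e8 / 1.616e-06 = 1.230e-19 J = 0.7679 eV

0.7679 eV


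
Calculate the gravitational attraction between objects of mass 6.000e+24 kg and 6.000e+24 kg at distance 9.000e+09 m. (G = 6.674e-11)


F = G*m1*m2/r^2 = 6.674e-11 * 6.000e+24 * 6.000e+24 / (9.000e+09)^2 = 6.674e-11 * 3.600e+49 / 8.100e+19 = 2.966e+19

2.966e+19 N


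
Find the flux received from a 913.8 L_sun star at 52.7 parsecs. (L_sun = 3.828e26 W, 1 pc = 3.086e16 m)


F = L / (4*pi*d^2) = 3.498e+29 / (4*pi*(1.626e+18)^2) = 1.052e-08

1.052e-08 W/m^2


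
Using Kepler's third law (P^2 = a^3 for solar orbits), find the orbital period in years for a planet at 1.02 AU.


P = a^(3/2) = 1.02^1.5 = 1.0301

1.0301 years


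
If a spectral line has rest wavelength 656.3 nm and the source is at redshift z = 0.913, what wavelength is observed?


lam_obs = lam_emit * (1 + z) = 656.3 * (1 + 0.913) = 1255.5019

1255.5019 nm


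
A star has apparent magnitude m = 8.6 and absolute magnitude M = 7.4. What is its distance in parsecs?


d = 10^((m - M + 5)/5) = 10^((8.6 - 7.4 + 5)/5) = 17.378

17.378 pc


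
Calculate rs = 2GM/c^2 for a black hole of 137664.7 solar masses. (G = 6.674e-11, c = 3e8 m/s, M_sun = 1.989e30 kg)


M = 137664.7 * 1.989e30 kg = 2.738150883e+35 kg. rs = 2GM/c^2 = 2 * 6.674e-11 * 2.738150883e+35 / (3e8)^2 = 4.061e+08

4.061e+08 m


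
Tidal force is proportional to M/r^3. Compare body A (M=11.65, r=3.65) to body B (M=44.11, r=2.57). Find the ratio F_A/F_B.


Ratio = (M1/r1^3) / (M2/r2^3) = (11.65/3.65^3) / (44.11/2.57^3) = 0.0922

0.0922


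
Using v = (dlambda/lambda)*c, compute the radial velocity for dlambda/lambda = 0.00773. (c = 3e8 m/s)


v = (dlambda/lambda) * c = 0.00773 * 3e8 = 2.319e+06

2.319e+06 m/s


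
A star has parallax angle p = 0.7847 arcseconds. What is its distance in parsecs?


d = 1/p = 1/0.7847 = 1.2744

1.2744 pc


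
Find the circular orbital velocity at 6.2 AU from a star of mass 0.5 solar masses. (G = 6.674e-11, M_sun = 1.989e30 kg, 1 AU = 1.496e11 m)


v = sqrt(GM/r) = sqrt(6.674e-11 * 9.945e+29 / 9.275e+11) = 8459.2888

8459.2888 m/s


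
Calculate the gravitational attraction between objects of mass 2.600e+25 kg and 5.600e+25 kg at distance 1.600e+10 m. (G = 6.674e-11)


F = G*m1*m2/r^2 = 6.674e-11 * 2.600e+25 * 5.600e+25 / (1.600e+10)^2 = 6.674e-11 * 1.456e+51 / 2.560e+20 = 3.796e+20

3.796e+20 N


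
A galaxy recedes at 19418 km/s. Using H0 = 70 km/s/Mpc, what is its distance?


d = v / H0 = 19418 / 70 = 277.4

277.4 Mpc


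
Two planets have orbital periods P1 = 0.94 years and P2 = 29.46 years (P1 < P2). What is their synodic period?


1/P_syn = |1/P1 - 1/P2| = |1/0.94 - 1/29.46| => P_syn = 0.971

0.971 years


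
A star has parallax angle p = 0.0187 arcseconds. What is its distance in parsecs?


d = 1/p = 1/0.0187 = 53.4759

53.4759 pc


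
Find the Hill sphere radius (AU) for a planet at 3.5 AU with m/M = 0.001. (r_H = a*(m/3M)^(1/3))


r_H = a * (m/3M)^(1/3) = 3.5 * (0.001/3)^(1/3) = 0.2427

0.2427 AU


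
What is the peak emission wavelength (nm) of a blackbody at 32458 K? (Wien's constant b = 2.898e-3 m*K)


lam_max = b / T = 2.898e-3 / 32458 = 8.928e-08 m = 89.2846 nm

89.2846 nm


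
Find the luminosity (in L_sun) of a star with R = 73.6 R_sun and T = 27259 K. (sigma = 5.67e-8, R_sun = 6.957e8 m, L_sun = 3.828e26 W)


R = 73.6 * 6.957e8 m = 5.120352e+10 m. L = 4*pi*R^2*sigma*T^4 = 4*pi*(5.120352e+10)^2 * 5.67e-8 * 27259^4 = 1.031412135e+33 W. L/L_sun = 1.031412135e+33 / 3.828e26 = 2.694e+06

2.694e+06 L_sun


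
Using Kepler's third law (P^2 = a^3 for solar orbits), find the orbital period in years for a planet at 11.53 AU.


P = a^(3/2) = 11.53^1.5 = 39.1511

39.1511 years


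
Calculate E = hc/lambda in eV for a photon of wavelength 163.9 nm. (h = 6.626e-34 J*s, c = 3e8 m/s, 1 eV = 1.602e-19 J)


E = hc/lambda = 6.626e-34 * 3e8 / 1.639e-07 = 1.213e-18 J = 7.5706 eV

7.5706 eV


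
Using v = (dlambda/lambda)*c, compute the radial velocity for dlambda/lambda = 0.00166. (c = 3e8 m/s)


v = (dlambda/lambda) * c = 0.00166 * 3e8 = 498000.0

498000.0 m/s


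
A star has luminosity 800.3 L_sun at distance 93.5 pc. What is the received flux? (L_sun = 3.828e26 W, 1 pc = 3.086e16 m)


F = L / (4*pi*d^2) = 3.064e+29 / (4*pi*(2.885e+18)^2) = 2.928e-09

2.928e-09 W/m^2


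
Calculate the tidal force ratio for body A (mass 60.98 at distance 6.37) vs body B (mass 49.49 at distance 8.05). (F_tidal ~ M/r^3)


Ratio = (M1/r1^3) / (M2/r2^3) = (60.98/6.37^3) / (49.49/8.05^3) = 2.4868

2.4868


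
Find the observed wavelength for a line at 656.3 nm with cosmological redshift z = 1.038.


lam_obs = lam_emit * (1 + z) = 656.3 * (1 + 1.038) = 1337.5394

1337.5394 nm


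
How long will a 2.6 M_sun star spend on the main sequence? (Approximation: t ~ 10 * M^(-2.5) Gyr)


t = 10 * M^(-2.5) = 10 * 2.6^(-2.5) = 0.9174

0.9174 Gyr


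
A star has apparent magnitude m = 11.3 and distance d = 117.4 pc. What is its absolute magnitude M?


M = m - 5*log10(d) + 5 = 11.3 - 5*log10(117.4) + 5 = 5.9517

5.9517


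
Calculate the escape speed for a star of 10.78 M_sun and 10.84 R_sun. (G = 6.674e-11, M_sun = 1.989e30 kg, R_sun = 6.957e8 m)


M = 10.78 * 1.989e30 kg = 2.144142e+31 kg; R = 10.84 * 6.957e8 m = 7.541388e+09 m. v_esc = sqrt(2GM/R) = sqrt(2 * 6.674e-11 * 2.144142e+31 / 7.541388e+09) = 616040.4483

616040.4483 m/s


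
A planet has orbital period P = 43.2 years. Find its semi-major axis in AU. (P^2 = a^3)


a = P^(2/3) = 43.2^(2/3) = 12.3118

12.3118 AU


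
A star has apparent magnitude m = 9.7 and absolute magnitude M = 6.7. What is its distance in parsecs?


d = 10^((m - M + 5)/5) = 10^((9.7 - 6.7 + 5)/5) = 39.8107

39.8107 pc


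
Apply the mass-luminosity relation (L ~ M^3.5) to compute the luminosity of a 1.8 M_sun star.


L/L_sun = (M/M_sun)^3.5 = 1.8^3.5 = 7.8244

7.8244 L_sun


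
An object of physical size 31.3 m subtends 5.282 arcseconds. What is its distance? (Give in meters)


D = size / theta_rad, theta_rad = 5.282 * pi/(180*3600) = 2.561e-05, D = 1.222e+06

1.222e+06 m


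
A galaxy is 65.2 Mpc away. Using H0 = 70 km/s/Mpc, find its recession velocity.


v = H0 * d = 70 * 65.2 = 4564.0

4564.0 km/s


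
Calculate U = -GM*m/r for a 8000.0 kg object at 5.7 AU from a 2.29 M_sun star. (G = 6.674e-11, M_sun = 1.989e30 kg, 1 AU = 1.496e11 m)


M = 2.29 * 1.989e30 kg = 4.55481e+30 kg; r = 5.7 AU * 1.496e11 m/AU = 8.5272e+11 m. U = -GM*m/r = -(6.674e-11 * 4.55481e+30 * 8000.0) / 8.5272e+11 = -2.852e+12

-2.852e+12 J


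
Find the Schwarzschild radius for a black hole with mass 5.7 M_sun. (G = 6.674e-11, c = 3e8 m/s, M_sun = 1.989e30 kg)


M = 5.7 * 1.989e30 kg = 1.13373e+31 kg. rs = 2GM/c^2 = 2 * 6.674e-11 * 1.13373e+31 / (3e8)^2 = 16814.4756

16814.4756 m


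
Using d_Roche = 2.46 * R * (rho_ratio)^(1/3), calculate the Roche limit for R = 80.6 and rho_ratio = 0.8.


d_Roche = 2.46 * 80.6 * 0.8^(1/3) = 184.0631

184.0631


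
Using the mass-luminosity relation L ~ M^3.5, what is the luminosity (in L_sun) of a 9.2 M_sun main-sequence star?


L/L_sun = (M/M_sun)^3.5 = 9.2^3.5 = 2361.8776

2361.8776 L_sun


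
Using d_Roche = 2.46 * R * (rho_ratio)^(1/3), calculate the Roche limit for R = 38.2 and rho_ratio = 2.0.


d_Roche = 2.46 * 38.2 * 2.0^(1/3) = 118.3973

118.3973


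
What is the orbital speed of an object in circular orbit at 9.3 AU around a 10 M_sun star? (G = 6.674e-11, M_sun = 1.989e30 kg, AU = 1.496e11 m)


v = sqrt(GM/r) = sqrt(6.674e-11 * 1.989e+31 / 1.391e+12) = 30888.9554

30888.9554 m/s


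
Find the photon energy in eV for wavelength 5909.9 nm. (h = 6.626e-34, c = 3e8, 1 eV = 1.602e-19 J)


E = hc/lambda = 6.626e-34 * 3e8 / 5.910e-06 = 3.364e-20 J = 0.21 eV

0.21 eV


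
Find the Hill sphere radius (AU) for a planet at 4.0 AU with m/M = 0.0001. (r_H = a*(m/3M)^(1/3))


r_H = a * (m/3M)^(1/3) = 4.0 * (0.0001/3)^(1/3) = 0.1287

0.1287 AU


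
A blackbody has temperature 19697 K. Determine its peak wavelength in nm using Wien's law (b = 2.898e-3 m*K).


lam_max = b / T = 2.898e-3 / 19697 = 1.471e-07 m = 147.129 nm

147.129 nm


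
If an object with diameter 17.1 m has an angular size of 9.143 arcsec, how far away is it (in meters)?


D = size / theta_rad, theta_rad = 9.143 * pi/(180*3600) = 4.433e-05, D = 385773.6177

385773.6177 m


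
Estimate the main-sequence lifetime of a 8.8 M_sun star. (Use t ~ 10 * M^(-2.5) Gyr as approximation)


t = 10 * M^(-2.5) = 10 * 8.8^(-2.5) = 0.0435

0.0435 Gyr


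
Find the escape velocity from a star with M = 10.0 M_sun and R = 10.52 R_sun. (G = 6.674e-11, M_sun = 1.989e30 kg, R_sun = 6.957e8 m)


M = 10.0 * 1.989e30 kg = 1.989e+31 kg; R = 10.52 * 6.957e8 m = 7.318764e+09 m. v_esc = sqrt(2GM/R) = sqrt(2 * 6.674e-11 * 1.989e+31 / 7.318764e+09) = 602291.3403

602291.3403 m/s


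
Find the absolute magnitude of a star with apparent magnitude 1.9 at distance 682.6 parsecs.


M = m - 5*log10(d) + 5 = 1.9 - 5*log10(682.6) + 5 = -7.2708

-7.2708


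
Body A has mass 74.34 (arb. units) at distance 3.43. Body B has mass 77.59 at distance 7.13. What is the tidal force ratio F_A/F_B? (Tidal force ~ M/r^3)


Ratio = (M1/r1^3) / (M2/r2^3) = (74.34/3.43^3) / (77.59/7.13^3) = 8.606

8.606


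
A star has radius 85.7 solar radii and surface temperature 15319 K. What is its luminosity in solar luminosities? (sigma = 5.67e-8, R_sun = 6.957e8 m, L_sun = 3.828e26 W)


R = 85.7 * 6.957e8 m = 5.962149e+10 m. L = 4*pi*R^2*sigma*T^4 = 4*pi*(5.962149e+10)^2 * 5.67e-8 * 15319^4 = 1.394826655e+32 W. L/L_sun = 1.394826655e+32 / 3.828e26 = 364374.7793

364374.7793 L_sun


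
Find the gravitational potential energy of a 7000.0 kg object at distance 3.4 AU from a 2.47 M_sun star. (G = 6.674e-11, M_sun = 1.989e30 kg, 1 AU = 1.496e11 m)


M = 2.47 * 1.989e30 kg = 4.91283e+30 kg; r = 3.4 AU * 1.496e11 m/AU = 5.0864e+11 m. U = -GM*m/r = -(6.674e-11 * 4.91283e+30 * 7000.0) / 5.0864e+11 = -4.512e+12

-4.512e+12 J


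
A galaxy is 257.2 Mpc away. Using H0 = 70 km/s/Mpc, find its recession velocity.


v = H0 * d = 70 * 257.2 = 18004.0

18004.0 km/s


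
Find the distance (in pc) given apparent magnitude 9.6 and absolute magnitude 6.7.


d = 10^((m - M + 5)/5) = 10^((9.6 - 6.7 + 5)/5) = 38.0189

38.0189 pc


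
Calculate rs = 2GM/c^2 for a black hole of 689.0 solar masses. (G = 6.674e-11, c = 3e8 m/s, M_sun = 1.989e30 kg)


M = 689.0 * 1.989e30 kg = 1.370421e+33 kg. rs = 2GM/c^2 = 2 * 6.674e-11 * 1.370421e+33 / (3e8)^2 = 2.032e+06

2.032e+06 m


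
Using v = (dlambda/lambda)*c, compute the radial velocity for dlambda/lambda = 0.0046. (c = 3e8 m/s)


v = (dlambda/lambda) * c = 0.0046 * 3e8 = 1.380e+06

1.380e+06 m/s


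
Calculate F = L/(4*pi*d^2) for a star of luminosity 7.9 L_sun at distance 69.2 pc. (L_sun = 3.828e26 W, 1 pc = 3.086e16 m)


F = L / (4*pi*d^2) = 3.024e+27 / (4*pi*(2.136e+18)^2) = 5.277e-11

5.277e-11 W/m^2


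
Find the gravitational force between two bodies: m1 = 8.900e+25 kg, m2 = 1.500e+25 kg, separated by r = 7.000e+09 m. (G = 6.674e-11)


F = G*m1*m2/r^2 = 6.674e-11 * 8.900e+25 * 1.500e+25 / (7.000e+09)^2 = 6.674e-11 * 1.335e+51 / 4.900e+19 = 1.818e+21

1.818e+21 N


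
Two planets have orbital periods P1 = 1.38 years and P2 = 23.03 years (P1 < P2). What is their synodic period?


1/P_syn = |1/P1 - 1/P2| = |1/1.38 - 1/23.03| => P_syn = 1.468

1.468 years


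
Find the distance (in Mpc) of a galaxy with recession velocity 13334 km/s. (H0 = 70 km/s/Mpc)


d = v / H0 = 13334 / 70 = 190.4857

190.4857 Mpc


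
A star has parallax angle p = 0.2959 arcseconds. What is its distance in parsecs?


d = 1/p = 1/0.2959 = 3.3795

3.3795 pc


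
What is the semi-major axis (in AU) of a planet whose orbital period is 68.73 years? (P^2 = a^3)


a = P^(2/3) = 68.73^(2/3) = 16.7789

16.7789 AU


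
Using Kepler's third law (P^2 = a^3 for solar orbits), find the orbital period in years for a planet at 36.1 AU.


P = a^(3/2) = 36.1^1.5 = 216.9006

216.9006 years


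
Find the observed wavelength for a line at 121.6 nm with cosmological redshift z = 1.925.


lam_obs = lam_emit * (1 + z) = 121.6 * (1 + 1.925) = 355.68

355.68 nm


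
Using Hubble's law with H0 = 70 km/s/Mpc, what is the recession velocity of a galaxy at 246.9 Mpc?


v = H0 * d = 70 * 246.9 = 17283.0

17283.0 km/s


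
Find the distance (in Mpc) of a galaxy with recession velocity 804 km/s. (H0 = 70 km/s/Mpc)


d = v / H0 = 804 / 70 = 11.4857

11.4857 Mpc


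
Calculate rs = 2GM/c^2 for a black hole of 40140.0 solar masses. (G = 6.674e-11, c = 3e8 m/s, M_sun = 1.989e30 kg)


M = 40140.0 * 1.989e30 kg = 7.983846e+34 kg. rs = 2GM/c^2 = 2 * 6.674e-11 * 7.983846e+34 / (3e8)^2 = 1.184e+08

1.184e+08 m


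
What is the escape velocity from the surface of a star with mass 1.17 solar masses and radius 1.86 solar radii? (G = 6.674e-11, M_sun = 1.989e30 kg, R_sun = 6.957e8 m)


M = 1.17 * 1.989e30 kg = 2.32713e+30 kg; R = 1.86 * 6.957e8 m = 1.294002e+09 m. v_esc = sqrt(2GM/R) = sqrt(2 * 6.674e-11 * 2.32713e+30 / 1.294002e+09) = 489949.0813

489949.0813 m/s


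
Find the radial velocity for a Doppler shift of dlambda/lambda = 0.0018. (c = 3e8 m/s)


v = (dlambda/lambda) * c = 0.0018 * 3e8 = 540000.0

540000.0 m/s


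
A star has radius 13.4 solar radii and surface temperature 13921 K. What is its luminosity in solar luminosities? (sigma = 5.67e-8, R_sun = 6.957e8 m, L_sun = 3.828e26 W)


R = 13.4 * 6.957e8 m = 9.32238e+09 m. L = 4*pi*R^2*sigma*T^4 = 4*pi*(9.32238e+09)^2 * 5.67e-8 * 13921^4 = 2.325563809e+30 W. L/L_sun = 2.325563809e+30 / 3.828e26 = 6075.1406

6075.1406 L_sun


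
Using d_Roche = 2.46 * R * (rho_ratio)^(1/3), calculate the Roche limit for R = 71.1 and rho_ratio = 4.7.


d_Roche = 2.46 * 71.1 * 4.7^(1/3) = 292.9796

292.9796


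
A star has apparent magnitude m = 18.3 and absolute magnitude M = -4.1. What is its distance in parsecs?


d = 10^((m - M + 5)/5) = 10^((18.3 - -4.1 + 5)/5) = 301995.172

301995.172 pc


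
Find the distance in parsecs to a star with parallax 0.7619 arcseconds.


d = 1/p = 1/0.7619 = 1.3125

1.3125 pc


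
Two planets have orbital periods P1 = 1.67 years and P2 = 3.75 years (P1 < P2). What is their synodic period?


1/P_syn = |1/P1 - 1/P2| = |1/1.67 - 1/3.75| => P_syn = 3.0108

3.0108 years


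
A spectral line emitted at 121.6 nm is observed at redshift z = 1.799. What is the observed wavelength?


lam_obs = lam_emit * (1 + z) = 121.6 * (1 + 1.799) = 340.3584

340.3584 nm


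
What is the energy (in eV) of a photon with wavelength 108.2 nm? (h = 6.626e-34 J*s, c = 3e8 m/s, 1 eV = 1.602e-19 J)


E = hc/lambda = 6.626e-34 * 3e8 / 1.082e-07 = 1.837e-18 J = 11.4679 eV

11.4679 eV


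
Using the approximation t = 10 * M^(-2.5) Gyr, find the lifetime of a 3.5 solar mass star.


t = 10 * M^(-2.5) = 10 * 3.5^(-2.5) = 0.4363

0.4363 Gyr


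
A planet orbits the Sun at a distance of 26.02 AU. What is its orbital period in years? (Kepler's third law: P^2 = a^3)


P = a^(3/2) = 26.02^1.5 = 132.7275

132.7275 years


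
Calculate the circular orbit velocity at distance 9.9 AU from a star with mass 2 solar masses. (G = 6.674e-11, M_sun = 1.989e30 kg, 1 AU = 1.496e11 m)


v = sqrt(GM/r) = sqrt(6.674e-11 * 3.978e+30 / 1.481e+12) = 13388.8136

13388.8136 m/s


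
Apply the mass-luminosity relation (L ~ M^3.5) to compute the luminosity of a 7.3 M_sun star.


L/L_sun = (M/M_sun)^3.5 = 7.3^3.5 = 1051.0661

1051.0661 L_sun


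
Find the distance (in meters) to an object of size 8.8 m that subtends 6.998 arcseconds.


D = size / theta_rad, theta_rad = 6.998 * pi/(180*3600) = 3.393e-05, D = 259378.436

259378.436 m


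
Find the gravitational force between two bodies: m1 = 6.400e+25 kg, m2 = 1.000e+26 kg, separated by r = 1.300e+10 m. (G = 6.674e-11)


F = G*m1*m2/r^2 = 6.674e-11 * 6.400e+25 * 1.000e+26 / (1.300e+10)^2 = 6.674e-11 * 6.400e+51 / 1.690e+20 = 2.527e+21

2.527e+21 N


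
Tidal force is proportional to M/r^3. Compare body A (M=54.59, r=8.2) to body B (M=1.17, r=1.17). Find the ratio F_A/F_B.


Ratio = (M1/r1^3) / (M2/r2^3) = (54.59/8.2^3) / (1.17/1.17^3) = 0.1355

0.1355


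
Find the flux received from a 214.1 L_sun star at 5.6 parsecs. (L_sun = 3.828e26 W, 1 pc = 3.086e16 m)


F = L / (4*pi*d^2) = 8.196e+28 / (4*pi*(1.728e+17)^2) = 2.184e-07

2.184e-07 W/m^2


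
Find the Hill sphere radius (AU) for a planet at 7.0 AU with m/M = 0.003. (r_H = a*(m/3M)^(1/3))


r_H = a * (m/3M)^(1/3) = 7.0 * (0.003/3)^(1/3) = 0.7

0.7 AU


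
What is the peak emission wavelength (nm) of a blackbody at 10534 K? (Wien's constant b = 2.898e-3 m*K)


lam_max = b / T = 2.898e-3 / 10534 = 2.751e-07 m = 275.1092 nm

275.1092 nm


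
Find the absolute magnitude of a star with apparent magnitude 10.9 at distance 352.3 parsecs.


M = m - 5*log10(d) + 5 = 10.9 - 5*log10(352.3) + 5 = 3.1654

3.1654


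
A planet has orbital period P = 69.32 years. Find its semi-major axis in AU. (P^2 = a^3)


a = P^(2/3) = 69.32^(2/3) = 16.8748

16.8748 AU


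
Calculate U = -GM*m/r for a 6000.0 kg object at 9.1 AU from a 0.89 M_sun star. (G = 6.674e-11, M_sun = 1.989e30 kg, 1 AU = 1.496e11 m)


M = 0.89 * 1.989e30 kg = 1.77021e+30 kg; r = 9.1 AU * 1.496e11 m/AU = 1.36136e+12 m. U = -GM*m/r = -(6.674e-11 * 1.77021e+30 * 6000.0) / 1.36136e+12 = -5.207e+11

-5.207e+11 J


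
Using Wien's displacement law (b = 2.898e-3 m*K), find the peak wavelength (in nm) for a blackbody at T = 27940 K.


lam_max = b / T = 2.898e-3 / 27940 = 1.037e-07 m = 103.7223 nm

103.7223 nm


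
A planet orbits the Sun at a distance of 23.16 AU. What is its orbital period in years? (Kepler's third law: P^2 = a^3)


P = a^(3/2) = 23.16^1.5 = 111.4571

111.4571 years


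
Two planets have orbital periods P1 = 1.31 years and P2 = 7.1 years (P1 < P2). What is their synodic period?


1/P_syn = |1/P1 - 1/P2| = |1/1.31 - 1/7.1| => P_syn = 1.6064

1.6064 years


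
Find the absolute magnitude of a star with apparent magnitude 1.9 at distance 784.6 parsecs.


M = m - 5*log10(d) + 5 = 1.9 - 5*log10(784.6) + 5 = -7.5732

-7.5732


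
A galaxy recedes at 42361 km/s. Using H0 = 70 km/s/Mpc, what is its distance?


d = v / H0 = 42361 / 70 = 605.1571

605.1571 Mpc


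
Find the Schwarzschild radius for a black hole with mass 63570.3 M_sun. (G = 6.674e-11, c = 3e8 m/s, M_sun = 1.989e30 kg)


M = 63570.3 * 1.989e30 kg = 1.264413267e+35 kg. rs = 2GM/c^2 = 2 * 6.674e-11 * 1.264413267e+35 / (3e8)^2 = 1.875e+08

1.875e+08 m


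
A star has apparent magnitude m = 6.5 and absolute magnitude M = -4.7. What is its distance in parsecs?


d = 10^((m - M + 5)/5) = 10^((6.5 - -4.7 + 5)/5) = 1737.8008

1737.8008 pc


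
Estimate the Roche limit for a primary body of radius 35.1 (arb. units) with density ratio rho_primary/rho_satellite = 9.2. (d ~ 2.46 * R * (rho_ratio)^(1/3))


d_Roche = 2.46 * 35.1 * 9.2^(1/3) = 180.9276

180.9276


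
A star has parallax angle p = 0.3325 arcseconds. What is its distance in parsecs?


d = 1/p = 1/0.3325 = 3.0075

3.0075 pc


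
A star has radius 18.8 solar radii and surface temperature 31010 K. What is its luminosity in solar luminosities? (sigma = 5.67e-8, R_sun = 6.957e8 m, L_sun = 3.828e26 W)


R = 18.8 * 6.957e8 m = 1.307916e+10 m. L = 4*pi*R^2*sigma*T^4 = 4*pi*(1.307916e+10)^2 * 5.67e-8 * 31010^4 = 1.127092846e+32 W. L/L_sun = 1.127092846e+32 / 3.828e26 = 294433.8678

294433.8678 L_sun


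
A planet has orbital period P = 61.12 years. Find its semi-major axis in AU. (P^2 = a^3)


a = P^(2/3) = 61.12^(2/3) = 15.5163

15.5163 AU


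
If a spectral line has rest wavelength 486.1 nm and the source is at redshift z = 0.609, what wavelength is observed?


lam_obs = lam_emit * (1 + z) = 486.1 * (1 + 0.609) = 782.1349

782.1349 nm


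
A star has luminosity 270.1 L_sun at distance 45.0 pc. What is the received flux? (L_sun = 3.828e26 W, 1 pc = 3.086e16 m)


F = L / (4*pi*d^2) = 1.034e+29 / (4*pi*(1.389e+18)^2) = 4.266e-09

4.266e-09 W/m^2


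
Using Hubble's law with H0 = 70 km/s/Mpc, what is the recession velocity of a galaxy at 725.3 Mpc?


v = H0 * d = 70 * 725.3 = 50771.0

50771.0 km/s


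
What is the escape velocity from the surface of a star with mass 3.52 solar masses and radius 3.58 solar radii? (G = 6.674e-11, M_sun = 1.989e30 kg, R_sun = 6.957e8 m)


M = 3.52 * 1.989e30 kg = 7.00128e+30 kg; R = 3.58 * 6.957e8 m = 2.490606e+09 m. v_esc = sqrt(2GM/R) = sqrt(2 * 6.674e-11 * 7.00128e+30 / 2.490606e+09) = 612553.8972

612553.8972 m/s


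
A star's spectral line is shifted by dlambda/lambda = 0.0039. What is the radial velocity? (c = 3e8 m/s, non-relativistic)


v = (dlambda/lambda) * c = 0.0039 * 3e8 = 1.170e+06

1.170e+06 m/s


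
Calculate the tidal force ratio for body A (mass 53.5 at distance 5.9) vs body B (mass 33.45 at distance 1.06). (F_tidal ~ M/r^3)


Ratio = (M1/r1^3) / (M2/r2^3) = (53.5/5.9^3) / (33.45/1.06^3) = 0.0093

0.0093


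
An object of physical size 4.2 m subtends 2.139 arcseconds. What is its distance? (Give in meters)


D = size / theta_rad, theta_rad = 2.139 * pi/(180*3600) = 1.037e-05, D = 405008.0347

405008.0347 m


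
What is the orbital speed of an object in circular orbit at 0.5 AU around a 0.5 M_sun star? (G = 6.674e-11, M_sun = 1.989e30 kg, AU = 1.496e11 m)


v = sqrt(GM/r) = sqrt(6.674e-11 * 9.945e+29 / 7.480e+10) = 29788.2298

29788.2298 m/s


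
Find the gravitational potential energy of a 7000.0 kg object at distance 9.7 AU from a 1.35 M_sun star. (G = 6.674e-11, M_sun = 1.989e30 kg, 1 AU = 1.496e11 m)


M = 1.35 * 1.989e30 kg = 2.68515e+30 kg; r = 9.7 AU * 1.496e11 m/AU = 1.45112e+12 m. U = -GM*m/r = -(6.674e-11 * 2.68515e+30 * 7000.0) / 1.45112e+12 = -8.645e+11

-8.645e+11 J


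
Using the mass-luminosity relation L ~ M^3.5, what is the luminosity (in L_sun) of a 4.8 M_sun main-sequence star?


L/L_sun = (M/M_sun)^3.5 = 4.8^3.5 = 242.2949

242.2949 L_sun


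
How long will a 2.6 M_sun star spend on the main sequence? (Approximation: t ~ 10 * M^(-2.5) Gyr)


t = 10 * M^(-2.5) = 10 * 2.6^(-2.5) = 0.9174

0.9174 Gyr


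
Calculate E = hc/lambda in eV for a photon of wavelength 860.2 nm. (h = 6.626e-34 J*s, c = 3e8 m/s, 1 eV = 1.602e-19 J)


E = hc/lambda = 6.626e-34 * 3e8 / 8.602e-07 = 2.311e-19 J = 1.4425 eV

1.4425 eV


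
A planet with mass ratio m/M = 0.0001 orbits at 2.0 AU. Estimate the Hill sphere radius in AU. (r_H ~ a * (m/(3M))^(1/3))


r_H = a * (m/3M)^(1/3) = 2.0 * (0.0001/3)^(1/3) = 0.0644

0.0644 AU


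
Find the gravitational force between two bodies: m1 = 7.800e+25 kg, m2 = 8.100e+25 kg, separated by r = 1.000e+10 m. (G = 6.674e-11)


F = G*m1*m2/r^2 = 6.674e-11 * 7.800e+25 * 8.100e+25 / (1.000e+10)^2 = 6.674e-11 * 6.318e+51 / 1.000e+20 = 4.217e+21

4.217e+21 N


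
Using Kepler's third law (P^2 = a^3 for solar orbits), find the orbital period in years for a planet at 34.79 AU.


P = a^(3/2) = 34.79^1.5 = 205.202

205.202 years


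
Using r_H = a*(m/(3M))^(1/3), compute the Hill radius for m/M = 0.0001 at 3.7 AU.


r_H = a * (m/3M)^(1/3) = 3.7 * (0.0001/3)^(1/3) = 0.1191

0.1191 AU


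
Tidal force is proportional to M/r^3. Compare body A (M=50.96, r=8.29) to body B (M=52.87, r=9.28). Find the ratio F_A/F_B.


Ratio = (M1/r1^3) / (M2/r2^3) = (50.96/8.29^3) / (52.87/9.28^3) = 1.3521

1.3521


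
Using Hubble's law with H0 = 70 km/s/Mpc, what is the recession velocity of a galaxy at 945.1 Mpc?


v = H0 * d = 70 * 945.1 = 66157.0

66157.0 km/s


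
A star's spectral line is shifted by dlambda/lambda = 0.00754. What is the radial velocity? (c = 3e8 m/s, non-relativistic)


v = (dlambda/lambda) * c = 0.00754 * 3e8 = 2.262e+06

2.262e+06 m/s


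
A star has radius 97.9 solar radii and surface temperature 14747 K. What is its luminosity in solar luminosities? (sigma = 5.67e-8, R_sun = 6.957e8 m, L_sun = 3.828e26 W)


R = 97.9 * 6.957e8 m = 6.810903e+10 m. L = 4*pi*R^2*sigma*T^4 = 4*pi*(6.810903e+10)^2 * 5.67e-8 * 14747^4 = 1.563208955e+32 W. L/L_sun = 1.563208955e+32 / 3.828e26 = 408361.7959

408361.7959 L_sun


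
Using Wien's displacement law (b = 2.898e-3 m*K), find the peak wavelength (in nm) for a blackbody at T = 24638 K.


lam_max = b / T = 2.898e-3 / 24638 = 1.176e-07 m = 117.6232 nm

117.6232 nm


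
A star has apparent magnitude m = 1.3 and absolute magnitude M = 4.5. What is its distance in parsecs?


d = 10^((m - M + 5)/5) = 10^((1.3 - 4.5 + 5)/5) = 2.2909

2.2909 pc


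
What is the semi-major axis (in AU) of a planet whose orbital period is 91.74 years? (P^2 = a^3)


a = P^(2/3) = 91.74^(2/3) = 20.341

20.341 AU


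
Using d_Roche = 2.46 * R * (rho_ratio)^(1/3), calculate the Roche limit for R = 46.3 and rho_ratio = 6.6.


d_Roche = 2.46 * 46.3 * 6.6^(1/3) = 213.6473

213.6473


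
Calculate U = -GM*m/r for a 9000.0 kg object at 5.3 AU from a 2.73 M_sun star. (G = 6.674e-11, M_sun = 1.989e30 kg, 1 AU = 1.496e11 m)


M = 2.73 * 1.989e30 kg = 5.42997e+30 kg; r = 5.3 AU * 1.496e11 m/AU = 7.9288e+11 m. U = -GM*m/r = -(6.674e-11 * 5.42997e+30 * 9000.0) / 7.9288e+11 = -4.114e+12

-4.114e+12 J


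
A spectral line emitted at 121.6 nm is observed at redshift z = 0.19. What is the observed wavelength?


lam_obs = lam_emit * (1 + z) = 121.6 * (1 + 0.19) = 144.704

144.704 nm


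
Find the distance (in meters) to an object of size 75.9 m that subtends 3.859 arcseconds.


D = size / theta_rad, theta_rad = 3.859 * pi/(180*3600) = 1.871e-05, D = 4.057e+06

4.057e+06 m


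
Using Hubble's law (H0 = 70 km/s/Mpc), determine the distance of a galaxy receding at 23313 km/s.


d = v / H0 = 23313 / 70 = 333.0429

333.0429 Mpc


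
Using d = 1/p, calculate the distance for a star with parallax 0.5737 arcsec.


d = 1/p = 1/0.5737 = 1.7431

1.7431 pc


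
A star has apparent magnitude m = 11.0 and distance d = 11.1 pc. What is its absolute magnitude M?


M = m - 5*log10(d) + 5 = 11.0 - 5*log10(11.1) + 5 = 10.7734

10.7734


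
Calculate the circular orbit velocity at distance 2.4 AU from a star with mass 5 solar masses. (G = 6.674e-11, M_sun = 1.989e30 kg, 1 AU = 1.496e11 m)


v = sqrt(GM/r) = sqrt(6.674e-11 * 9.945e+30 / 3.590e+11) = 42995.6063

42995.6063 m/s


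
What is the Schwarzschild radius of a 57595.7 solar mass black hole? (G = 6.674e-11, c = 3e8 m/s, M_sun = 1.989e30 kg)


M = 57595.7 * 1.989e30 kg = 1.145578473e+35 kg. rs = 2GM/c^2 = 2 * 6.674e-11 * 1.145578473e+35 / (3e8)^2 = 1.699e+08

1.699e+08 m


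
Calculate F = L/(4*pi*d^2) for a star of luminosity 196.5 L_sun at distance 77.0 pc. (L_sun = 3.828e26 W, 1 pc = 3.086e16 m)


F = L / (4*pi*d^2) = 7.522e+28 / (4*pi*(2.376e+18)^2) = 1.060e-09

1.060e-09 W/m^2


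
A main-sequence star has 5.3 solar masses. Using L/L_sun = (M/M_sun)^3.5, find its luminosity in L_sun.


L/L_sun = (M/M_sun)^3.5 = 5.3^3.5 = 342.7406

342.7406 L_sun


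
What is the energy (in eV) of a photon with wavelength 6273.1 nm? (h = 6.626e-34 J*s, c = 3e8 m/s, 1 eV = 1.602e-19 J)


E = hc/lambda = 6.626e-34 * 3e8 / 6.273e-06 = 3.169e-20 J = 0.1978 eV

0.1978 eV


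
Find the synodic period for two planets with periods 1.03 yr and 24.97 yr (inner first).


1/P_syn = |1/P1 - 1/P2| = |1/1.03 - 1/24.97| => P_syn = 1.0743

1.0743 years


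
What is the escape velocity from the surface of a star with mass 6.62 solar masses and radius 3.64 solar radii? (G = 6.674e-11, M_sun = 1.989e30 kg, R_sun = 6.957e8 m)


M = 6.62 * 1.989e30 kg = 1.316718e+31 kg; R = 3.64 * 6.957e8 m = 2.532348e+09 m. v_esc = sqrt(2GM/R) = sqrt(2 * 6.674e-11 * 1.316718e+31 / 2.532348e+09) = 833091.6695

833091.6695 m/s


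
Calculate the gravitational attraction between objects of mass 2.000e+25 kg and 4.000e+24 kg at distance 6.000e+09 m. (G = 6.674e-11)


F = G*m1*m2/r^2 = 6.674e-11 * 2.000e+25 * 4.000e+24 / (6.000e+09)^2 = 6.674e-11 * 8.000e+49 / 3.600e+19 = 1.483e+20

1.483e+20 N


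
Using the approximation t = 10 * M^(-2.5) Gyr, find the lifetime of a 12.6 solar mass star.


t = 10 * M^(-2.5) = 10 * 12.6^(-2.5) = 0.0177

0.0177 Gyr


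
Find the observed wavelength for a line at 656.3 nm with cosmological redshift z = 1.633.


lam_obs = lam_emit * (1 + z) = 656.3 * (1 + 1.633) = 1728.0379

1728.0379 nm


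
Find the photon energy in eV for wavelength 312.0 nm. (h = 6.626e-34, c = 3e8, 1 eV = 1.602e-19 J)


E = hc/lambda = 6.626e-34 * 3e8 / 3.120e-07 = 6.371e-19 J = 3.977 eV

3.977 eV


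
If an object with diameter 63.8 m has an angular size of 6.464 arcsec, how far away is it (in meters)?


D = size / theta_rad, theta_rad = 6.464 * pi/(180*3600) = 3.134e-05, D = 2.036e+06

2.036e+06 m


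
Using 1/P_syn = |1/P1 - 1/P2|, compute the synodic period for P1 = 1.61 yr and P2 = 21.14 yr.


1/P_syn = |1/P1 - 1/P2| = |1/1.61 - 1/21.14| => P_syn = 1.7427

1.7427 years


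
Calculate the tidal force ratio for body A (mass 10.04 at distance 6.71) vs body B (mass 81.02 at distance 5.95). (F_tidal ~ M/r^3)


Ratio = (M1/r1^3) / (M2/r2^3) = (10.04/6.71^3) / (81.02/5.95^3) = 0.0864

0.0864


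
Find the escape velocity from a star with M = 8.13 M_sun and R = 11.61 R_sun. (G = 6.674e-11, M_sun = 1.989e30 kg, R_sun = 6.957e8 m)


M = 8.13 * 1.989e30 kg = 1.617057e+31 kg; R = 11.61 * 6.957e8 m = 8.077077e+09 m. v_esc = sqrt(2GM/R) = sqrt(2 * 6.674e-11 * 1.617057e+31 / 8.077077e+09) = 516944.1819

516944.1819 m/s


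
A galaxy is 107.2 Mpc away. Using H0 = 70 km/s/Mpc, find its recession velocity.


v = H0 * d = 70 * 107.2 = 7504.0

7504.0 km/s


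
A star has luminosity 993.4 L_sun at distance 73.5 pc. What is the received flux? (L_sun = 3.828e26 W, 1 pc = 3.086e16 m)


F = L / (4*pi*d^2) = 3.803e+29 / (4*pi*(2.268e+18)^2) = 5.882e-09

5.882e-09 W/m^2


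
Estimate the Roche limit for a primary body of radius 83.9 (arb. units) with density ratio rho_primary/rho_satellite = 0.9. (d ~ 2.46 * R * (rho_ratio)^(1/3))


d_Roche = 2.46 * 83.9 * 0.9^(1/3) = 199.2712

199.2712


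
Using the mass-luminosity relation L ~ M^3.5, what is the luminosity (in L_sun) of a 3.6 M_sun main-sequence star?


L/L_sun = (M/M_sun)^3.5 = 3.6^3.5 = 88.5235

88.5235 L_sun


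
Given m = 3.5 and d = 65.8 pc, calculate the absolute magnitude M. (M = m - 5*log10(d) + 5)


M = m - 5*log10(d) + 5 = 3.5 - 5*log10(65.8) + 5 = -0.5911

-0.5911


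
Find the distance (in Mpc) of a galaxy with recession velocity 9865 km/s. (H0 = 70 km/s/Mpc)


d = v / H0 = 9865 / 70 = 140.9286

140.9286 Mpc


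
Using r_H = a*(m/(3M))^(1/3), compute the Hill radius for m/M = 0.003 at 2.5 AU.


r_H = a * (m/3M)^(1/3) = 2.5 * (0.003/3)^(1/3) = 0.25

0.25 AU


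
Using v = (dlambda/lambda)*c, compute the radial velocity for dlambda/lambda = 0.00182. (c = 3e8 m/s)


v = (dlambda/lambda) * c = 0.00182 * 3e8 = 546000.0

546000.0 m/s


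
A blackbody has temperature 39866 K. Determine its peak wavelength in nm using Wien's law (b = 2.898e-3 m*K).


lam_max = b / T = 2.898e-3 / 39866 = 7.269e-08 m = 72.6935 nm

72.6935 nm


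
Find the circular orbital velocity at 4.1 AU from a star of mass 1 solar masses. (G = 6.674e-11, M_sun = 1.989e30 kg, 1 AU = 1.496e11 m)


v = sqrt(GM/r) = sqrt(6.674e-11 * 1.989e+30 / 6.134e+11) = 14711.3581

14711.3581 m/s


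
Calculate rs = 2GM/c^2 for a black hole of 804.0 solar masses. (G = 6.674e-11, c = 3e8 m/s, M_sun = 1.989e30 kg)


M = 804.0 * 1.989e30 kg = 1.599156e+33 kg. rs = 2GM/c^2 = 2 * 6.674e-11 * 1.599156e+33 / (3e8)^2 = 2.372e+06

2.372e+06 m


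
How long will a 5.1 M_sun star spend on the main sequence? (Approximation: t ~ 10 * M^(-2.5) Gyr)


t = 10 * M^(-2.5) = 10 * 5.1^(-2.5) = 0.1702

0.1702 Gyr


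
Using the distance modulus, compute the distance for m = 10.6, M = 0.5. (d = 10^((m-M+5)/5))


d = 10^((m - M + 5)/5) = 10^((10.6 - 0.5 + 5)/5) = 1047.1285

1047.1285 pc


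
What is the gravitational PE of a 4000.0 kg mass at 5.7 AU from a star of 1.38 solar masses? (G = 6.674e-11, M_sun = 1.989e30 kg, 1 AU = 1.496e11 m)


M = 1.38 * 1.989e30 kg = 2.74482e+30 kg; r = 5.7 AU * 1.496e11 m/AU = 8.5272e+11 m. U = -GM*m/r = -(6.674e-11 * 2.74482e+30 * 4000.0) / 8.5272e+11 = -8.593e+11

-8.593e+11 J


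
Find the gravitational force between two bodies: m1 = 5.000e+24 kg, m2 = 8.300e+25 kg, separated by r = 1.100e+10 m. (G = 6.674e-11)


F = G*m1*m2/r^2 = 6.674e-11 * 5.000e+24 * 8.300e+25 / (1.100e+10)^2 = 6.674e-11 * 4.150e+50 / 1.210e+20 = 2.289e+20

2.289e+20 N


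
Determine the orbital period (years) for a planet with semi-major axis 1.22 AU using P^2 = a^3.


P = a^(3/2) = 1.22^1.5 = 1.3475

1.3475 years


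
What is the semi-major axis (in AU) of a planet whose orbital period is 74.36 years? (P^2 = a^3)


a = P^(2/3) = 74.36^(2/3) = 17.6831

17.6831 AU


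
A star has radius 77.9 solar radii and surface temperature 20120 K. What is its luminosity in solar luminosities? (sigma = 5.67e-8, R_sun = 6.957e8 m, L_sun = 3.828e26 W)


R = 77.9 * 6.957e8 m = 5.419503e+10 m. L = 4*pi*R^2*sigma*T^4 = 4*pi*(5.419503e+10)^2 * 5.67e-8 * 20120^4 = 3.429444276e+32 W. L/L_sun = 3.429444276e+32 / 3.828e26 = 895884.0846

895884.0846 L_sun


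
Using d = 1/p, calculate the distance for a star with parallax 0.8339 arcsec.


d = 1/p = 1/0.8339 = 1.1992

1.1992 pc


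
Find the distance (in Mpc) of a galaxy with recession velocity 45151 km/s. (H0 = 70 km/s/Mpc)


d = v / H0 = 45151 / 70 = 645.0143

645.0143 Mpc


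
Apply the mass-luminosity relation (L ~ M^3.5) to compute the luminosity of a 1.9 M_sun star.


L/L_sun = (M/M_sun)^3.5 = 1.9^3.5 = 9.4545

9.4545 L_sun
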